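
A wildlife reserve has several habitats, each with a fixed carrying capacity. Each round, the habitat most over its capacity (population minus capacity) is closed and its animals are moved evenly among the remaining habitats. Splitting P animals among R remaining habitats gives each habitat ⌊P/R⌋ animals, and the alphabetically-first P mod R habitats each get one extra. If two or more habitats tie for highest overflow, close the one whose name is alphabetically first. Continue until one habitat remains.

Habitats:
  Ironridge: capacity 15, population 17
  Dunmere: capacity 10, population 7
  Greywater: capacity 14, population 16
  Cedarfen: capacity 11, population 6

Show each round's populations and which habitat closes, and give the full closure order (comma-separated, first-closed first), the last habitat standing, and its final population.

Round 1: Cedarfen=6 Dunmere=7 Greywater=16 Ironridge=17 → close Greywater (overflow 2)
  16÷3 = 5 each, +1 to first 1
Round 2: Cedarfen=12 Dunmere=12 Ironridge=22 → close Ironridge (overflow 7)
  22÷2 = 11 each, +1 to first 0
Round 3: Cedarfen=23 Dunmere=23 → close Dunmere (overflow 13)
  23÷1 = 23 each, +1 to first 0

Closure order: Greywater, Ironridge, Dunmere
Last habitat: Cedarfen with 46 animals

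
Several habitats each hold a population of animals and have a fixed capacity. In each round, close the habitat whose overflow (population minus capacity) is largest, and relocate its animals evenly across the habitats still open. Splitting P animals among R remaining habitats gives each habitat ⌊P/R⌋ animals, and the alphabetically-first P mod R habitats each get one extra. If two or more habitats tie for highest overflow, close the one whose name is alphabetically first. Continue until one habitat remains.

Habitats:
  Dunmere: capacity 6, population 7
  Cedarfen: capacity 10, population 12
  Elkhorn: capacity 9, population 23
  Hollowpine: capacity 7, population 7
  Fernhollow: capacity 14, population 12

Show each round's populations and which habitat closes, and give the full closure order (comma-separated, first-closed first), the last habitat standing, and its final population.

Round 1: Cedarfen=12 Dunmere=7 Elkhorn=23 Fernhollow=12 Hollowpine=7 → close Elkhorn (overflow 14)
  23÷4 = 5 each, +1 to first 3
Round 2: Cedarfen=18 Dunmere=13 Fernhollow=18 Hollowpine=12 → close Cedarfen (overflow 8)
  18÷3 = 6 each, +1 to first 0
Round 3: Dunmere=19 Fernhollow=24 Hollowpine=18 → close Dunmere (overflow 13)
  19÷2 = 9 each, +1 to first 1
Round 4: Fernhollow=34 Hollowpine=27 → close Fernhollow (overflow 20)
  34÷1 = 34 each, +1 to first 0

Closure order: Elkhorn, Cedarfen, Dunmere, Fernhollow
Last habitat: Hollowpine with 61 animals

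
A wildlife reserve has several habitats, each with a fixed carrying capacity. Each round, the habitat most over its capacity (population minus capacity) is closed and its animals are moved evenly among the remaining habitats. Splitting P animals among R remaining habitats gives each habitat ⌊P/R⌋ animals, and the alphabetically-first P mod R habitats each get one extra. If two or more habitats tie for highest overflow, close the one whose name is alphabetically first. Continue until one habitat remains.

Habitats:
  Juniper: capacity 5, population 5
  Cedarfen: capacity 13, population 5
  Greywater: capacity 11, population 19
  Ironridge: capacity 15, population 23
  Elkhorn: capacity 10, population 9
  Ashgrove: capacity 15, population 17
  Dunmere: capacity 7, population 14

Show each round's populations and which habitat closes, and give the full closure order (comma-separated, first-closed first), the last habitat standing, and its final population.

Closure order: Greywater, Ironridge, Dunmere, Ashgrove, Juniper, Elkhorn
Last habitat: Cedarfen with 92 animals

Round 1: Ashgrove=17 Cedarfen=5 Dunmere=14 Elkhorn=9 Greywater=19 Ironridge=23 Juniper=5 → close Greywater (overflow 8)
  19÷6 = 3 each, +1 to first 1
Round 2: Ashgrove=21 Cedarfen=8 Dunmere=17 Elkhorn=12 Ironridge=26 Juniper=8 → close Ironridge (overflow 11)
  26÷5 = 5 each, +1 to first 1
Round 3: Ashgrove=27 Cedarfen=13 Dunmere=22 Elkhorn=17 Juniper=13 → close Dunmere (overflow 15)
  22÷4 = 5 each, +1 to first 2
Round 4: Ashgrove=33 Cedarfen=19 Elkhorn=22 Juniper=18 → close Ashgrove (overflow 18)
  33÷3 = 11 each, +1 to first 0
Round 5: Cedarfen=30 Elkhorn=33 Juniper=29 → close Juniper (overflow 24)
  29÷2 = 14 each, +1 to first 1
Round 6: Cedarfen=45 Elkhorn=47 → close Elkhorn (overflow 37)
  47÷1 = 47 each, +1 to first 0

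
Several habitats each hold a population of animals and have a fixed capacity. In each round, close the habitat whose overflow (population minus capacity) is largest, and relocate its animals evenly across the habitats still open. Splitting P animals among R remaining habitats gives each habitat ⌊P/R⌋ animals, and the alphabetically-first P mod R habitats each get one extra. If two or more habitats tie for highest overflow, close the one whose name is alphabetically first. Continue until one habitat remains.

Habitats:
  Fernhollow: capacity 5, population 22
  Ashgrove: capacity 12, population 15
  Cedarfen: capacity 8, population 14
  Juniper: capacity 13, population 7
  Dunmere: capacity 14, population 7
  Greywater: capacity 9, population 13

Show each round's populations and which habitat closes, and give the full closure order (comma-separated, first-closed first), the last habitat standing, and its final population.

Closure order: Fernhollow, Cedarfen, Ashgrove, Greywater, Dunmere
Last habitat: Juniper with 78 animals

Round 1: Ashgrove=15 Cedarfen=14 Dunmere=7 Fernhollow=22 Greywater=13 Juniper=7 → close Fernhollow (overflow 17)
  22÷5 = 4 each, +1 to first 2
Round 2: Ashgrove=20 Cedarfen=19 Dunmere=11 Greywater=17 Juniper=11 → close Cedarfen (overflow 11)
  19÷4 = 4 each, +1 to first 3
Round 3: Ashgrove=25 Dunmere=16 Greywater=22 Juniper=15 → close Ashgrove (overflow 13)
  25÷3 = 8 each, +1 to first 1
Round 4: Dunmere=25 Greywater=30 Juniper=23 → close Greywater (overflow 21)
  30÷2 = 15 each, +1 to first 0
Round 5: Dunmere=40 Juniper=38 → close Dunmere (overflow 26)
  40÷1 = 40 each, +1 to first 0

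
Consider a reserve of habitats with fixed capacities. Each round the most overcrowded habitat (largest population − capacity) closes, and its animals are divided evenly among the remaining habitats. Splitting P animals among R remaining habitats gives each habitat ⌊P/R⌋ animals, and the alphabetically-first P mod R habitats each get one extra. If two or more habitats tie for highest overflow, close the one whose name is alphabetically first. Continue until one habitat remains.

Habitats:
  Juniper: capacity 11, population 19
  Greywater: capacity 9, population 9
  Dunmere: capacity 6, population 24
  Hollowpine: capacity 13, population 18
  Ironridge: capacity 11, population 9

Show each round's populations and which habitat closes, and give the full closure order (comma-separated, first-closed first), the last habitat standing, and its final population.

Round 1: Dunmere=24 Greywater=9 Hollowpine=18 Ironridge=9 Juniper=19 → close Dunmere (overflow 18)
  24÷4 = 6 each, +1 to first 0
Round 2: Greywater=15 Hollowpine=24 Ironridge=15 Juniper=25 → close Juniper (overflow 14)
  25÷3 = 8 each, +1 to first 1
Round 3: Greywater=24 Hollowpine=32 Ironridge=23 → close Hollowpine (overflow 19)
  32÷2 = 16 each, +1 to first 0
Round 4: Greywater=40 Ironridge=39 → close Greywater (overflow 31)
  40÷1 = 40 each, +1 to first 0

Closure order: Dunmere, Juniper, Hollowpine, Greywater
Last habitat: Ironridge with 79 animals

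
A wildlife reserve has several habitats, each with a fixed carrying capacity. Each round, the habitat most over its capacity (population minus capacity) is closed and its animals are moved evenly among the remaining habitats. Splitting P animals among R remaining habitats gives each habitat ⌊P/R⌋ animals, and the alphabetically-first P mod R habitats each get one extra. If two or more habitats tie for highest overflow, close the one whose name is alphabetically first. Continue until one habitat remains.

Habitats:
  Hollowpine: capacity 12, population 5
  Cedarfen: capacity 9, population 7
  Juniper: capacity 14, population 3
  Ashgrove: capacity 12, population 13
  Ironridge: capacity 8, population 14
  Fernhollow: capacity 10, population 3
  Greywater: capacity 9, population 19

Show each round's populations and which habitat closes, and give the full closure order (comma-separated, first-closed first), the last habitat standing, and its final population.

Closure order: Greywater, Ironridge, Ashgrove, Cedarfen, Fernhollow, Hollowpine
Last habitat: Juniper with 64 animals

Round 1: Ashgrove=13 Cedarfen=7 Fernhollow=3 Greywater=19 Hollowpine=5 Ironridge=14 Juniper=3 → close Greywater (overflow 10)
  19÷6 = 3 each, +1 to first 1
Round 2: Ashgrove=17 Cedarfen=10 Fernhollow=6 Hollowpine=8 Ironridge=17 Juniper=6 → close Ironridge (overflow 9)
  17÷5 = 3 each, +1 to first 2
Round 3: Ashgrove=21 Cedarfen=14 Fernhollow=9 Hollowpine=11 Juniper=9 → close Ashgrove (overflow 9)
  21÷4 = 5 each, +1 to first 1
Round 4: Cedarfen=20 Fernhollow=14 Hollowpine=16 Juniper=14 → close Cedarfen (overflow 11)
  20÷3 = 6 each, +1 to first 2
Round 5: Fernhollow=21 Hollowpine=23 Juniper=20 → close Fernhollow (overflow 11)
  21÷2 = 10 each, +1 to first 1
Round 6: Hollowpine=34 Juniper=30 → close Hollowpine (overflow 22)
  34÷1 = 34 each, +1 to first 0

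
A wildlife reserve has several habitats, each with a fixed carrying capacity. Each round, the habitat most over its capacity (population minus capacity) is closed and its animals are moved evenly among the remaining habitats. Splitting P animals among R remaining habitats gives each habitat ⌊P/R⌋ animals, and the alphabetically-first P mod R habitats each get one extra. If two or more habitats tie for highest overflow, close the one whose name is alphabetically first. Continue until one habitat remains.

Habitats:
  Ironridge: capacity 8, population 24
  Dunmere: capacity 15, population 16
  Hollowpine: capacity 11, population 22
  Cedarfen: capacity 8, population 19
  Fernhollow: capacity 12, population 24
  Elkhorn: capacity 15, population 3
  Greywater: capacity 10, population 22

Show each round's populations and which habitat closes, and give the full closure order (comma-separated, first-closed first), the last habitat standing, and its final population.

Round 1: Cedarfen=19 Dunmere=16 Elkhorn=3 Fernhollow=24 Greywater=22 Hollowpine=22 Ironridge=24 → close Ironridge (overflow 16)
  24÷6 = 4 each, +1 to first 0
Round 2: Cedarfen=23 Dunmere=20 Elkhorn=7 Fernhollow=28 Greywater=26 Hollowpine=26 → close Fernhollow (overflow 16)
  28÷5 = 5 each, +1 to first 3
Round 3: Cedarfen=29 Dunmere=26 Elkhorn=13 Greywater=31 Hollowpine=31 → close Cedarfen (overflow 21)
  29÷4 = 7 each, +1 to first 1
Round 4: Dunmere=34 Elkhorn=20 Greywater=38 Hollowpine=38 → close Greywater (overflow 28)
  38÷3 = 12 each, +1 to first 2
Round 5: Dunmere=47 Elkhorn=33 Hollowpine=50 → close Hollowpine (overflow 39)
  50÷2 = 25 each, +1 to first 0
Round 6: Dunmere=72 Elkhorn=58 → close Dunmere (overflow 57)
  72÷1 = 72 each, +1 to first 0

Closure order: Ironridge, Fernhollow, Cedarfen, Greywater, Hollowpine, Dunmere
Last habitat: Elkhorn with 130 animals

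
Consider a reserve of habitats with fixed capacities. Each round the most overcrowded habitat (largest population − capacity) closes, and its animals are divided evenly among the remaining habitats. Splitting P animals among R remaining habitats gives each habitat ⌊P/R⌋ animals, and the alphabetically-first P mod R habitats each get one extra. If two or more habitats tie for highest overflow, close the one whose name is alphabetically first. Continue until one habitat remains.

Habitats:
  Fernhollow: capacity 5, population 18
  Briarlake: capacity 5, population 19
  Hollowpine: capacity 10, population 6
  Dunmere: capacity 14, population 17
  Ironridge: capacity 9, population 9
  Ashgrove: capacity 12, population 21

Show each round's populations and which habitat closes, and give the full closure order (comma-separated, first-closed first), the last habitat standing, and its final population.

Round 1: Ashgrove=21 Briarlake=19 Dunmere=17 Fernhollow=18 Hollowpine=6 Ironridge=9 → close Briarlake (overflow 14)
  19÷5 = 3 each, +1 to first 4
Round 2: Ashgrove=25 Dunmere=21 Fernhollow=22 Hollowpine=10 Ironridge=12 → close Fernhollow (overflow 17)
  22÷4 = 5 each, +1 to first 2
Round 3: Ashgrove=31 Dunmere=27 Hollowpine=15 Ironridge=17 → close Ashgrove (overflow 19)
  31÷3 = 10 each, +1 to first 1
Round 4: Dunmere=38 Hollowpine=25 Ironridge=27 → close Dunmere (overflow 24)
  38÷2 = 19 each, +1 to first 0
Round 5: Hollowpine=44 Ironridge=46 → close Ironridge (overflow 37)
  46÷1 = 46 each, +1 to first 0

Closure order: Briarlake, Fernhollow, Ashgrove, Dunmere, Ironridge
Last habitat: Hollowpine with 90 animals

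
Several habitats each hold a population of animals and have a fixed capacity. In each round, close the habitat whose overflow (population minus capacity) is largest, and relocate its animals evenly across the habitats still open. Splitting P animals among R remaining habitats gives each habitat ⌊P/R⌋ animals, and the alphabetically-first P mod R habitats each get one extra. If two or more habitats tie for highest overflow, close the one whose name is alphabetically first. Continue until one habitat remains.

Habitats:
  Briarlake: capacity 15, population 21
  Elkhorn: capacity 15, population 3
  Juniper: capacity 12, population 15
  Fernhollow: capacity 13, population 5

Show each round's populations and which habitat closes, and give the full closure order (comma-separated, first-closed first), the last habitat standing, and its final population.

Closure order: Briarlake, Juniper, Fernhollow
Last habitat: Elkhorn with 44 animals

Round 1: Briarlake=21 Elkhorn=3 Fernhollow=5 Juniper=15 → close Briarlake (overflow 6)
  21÷3 = 7 each, +1 to first 0
Round 2: Elkhorn=10 Fernhollow=12 Juniper=22 → close Juniper (overflow 10)
  22÷2 = 11 each, +1 to first 0
Round 3: Elkhorn=21 Fernhollow=23 → close Fernhollow (overflow 10)
  23÷1 = 23 each, +1 to first 0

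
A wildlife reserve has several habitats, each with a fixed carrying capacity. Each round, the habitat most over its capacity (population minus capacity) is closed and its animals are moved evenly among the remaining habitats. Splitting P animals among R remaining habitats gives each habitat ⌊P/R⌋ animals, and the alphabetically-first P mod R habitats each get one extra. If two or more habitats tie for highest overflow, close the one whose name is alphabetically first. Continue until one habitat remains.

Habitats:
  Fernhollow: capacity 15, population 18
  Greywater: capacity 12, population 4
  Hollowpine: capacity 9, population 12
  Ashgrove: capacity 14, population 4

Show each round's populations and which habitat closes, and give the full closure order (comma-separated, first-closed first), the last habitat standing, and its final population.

Closure order: Fernhollow, Hollowpine, Greywater
Last habitat: Ashgrove with 38 animals

Round 1: Ashgrove=4 Fernhollow=18 Greywater=4 Hollowpine=12 → close Fernhollow (overflow 3)
  18÷3 = 6 each, +1 to first 0
Round 2: Ashgrove=10 Greywater=10 Hollowpine=18 → close Hollowpine (overflow 9)
  18÷2 = 9 each, +1 to first 0
Round 3: Ashgrove=19 Greywater=19 → close Greywater (overflow 7)
  19÷1 = 19 each, +1 to first 0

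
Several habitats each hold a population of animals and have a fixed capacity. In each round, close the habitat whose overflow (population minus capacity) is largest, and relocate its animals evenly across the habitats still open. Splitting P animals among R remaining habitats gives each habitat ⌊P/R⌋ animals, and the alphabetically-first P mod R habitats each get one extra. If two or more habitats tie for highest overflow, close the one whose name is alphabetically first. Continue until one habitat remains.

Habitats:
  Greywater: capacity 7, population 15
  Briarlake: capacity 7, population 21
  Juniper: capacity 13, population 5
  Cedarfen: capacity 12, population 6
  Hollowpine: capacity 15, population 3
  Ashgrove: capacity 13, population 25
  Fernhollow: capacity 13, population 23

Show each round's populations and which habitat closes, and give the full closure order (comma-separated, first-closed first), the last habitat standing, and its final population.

Round 1: Ashgrove=25 Briarlake=21 Cedarfen=6 Fernhollow=23 Greywater=15 Hollowpine=3 Juniper=5 → close Briarlake (overflow 14)
  21÷6 = 3 each, +1 to first 3
Round 2: Ashgrove=29 Cedarfen=10 Fernhollow=27 Greywater=18 Hollowpine=6 Juniper=8 → close Ashgrove (overflow 16)
  29÷5 = 5 each, +1 to first 4
Round 3: Cedarfen=16 Fernhollow=33 Greywater=24 Hollowpine=12 Juniper=13 → close Fernhollow (overflow 20)
  33÷4 = 8 each, +1 to first 1
Round 4: Cedarfen=25 Greywater=32 Hollowpine=20 Juniper=21 → close Greywater (overflow 25)
  32÷3 = 10 each, +1 to first 2
Round 5: Cedarfen=36 Hollowpine=31 Juniper=31 → close Cedarfen (overflow 24)
  36÷2 = 18 each, +1 to first 0
Round 6: Hollowpine=49 Juniper=49 → close Juniper (overflow 36)
  49÷1 = 49 each, +1 to first 0

Closure order: Briarlake, Ashgrove, Fernhollow, Greywater, Cedarfen, Juniper
Last habitat: Hollowpine with 98 animals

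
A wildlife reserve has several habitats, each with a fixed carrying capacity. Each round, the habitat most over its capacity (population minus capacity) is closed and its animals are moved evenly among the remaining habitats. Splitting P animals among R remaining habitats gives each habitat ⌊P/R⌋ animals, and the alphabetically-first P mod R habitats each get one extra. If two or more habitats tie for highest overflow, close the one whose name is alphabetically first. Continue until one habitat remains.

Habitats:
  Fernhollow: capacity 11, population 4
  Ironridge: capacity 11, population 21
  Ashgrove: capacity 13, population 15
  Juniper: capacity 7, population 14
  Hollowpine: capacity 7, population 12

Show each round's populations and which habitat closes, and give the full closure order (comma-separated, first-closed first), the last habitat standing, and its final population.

Closure order: Ironridge, Juniper, Hollowpine, Ashgrove
Last habitat: Fernhollow with 66 animals

Round 1: Ashgrove=15 Fernhollow=4 Hollowpine=12 Ironridge=21 Juniper=14 → close Ironridge (overflow 10)
  21÷4 = 5 each, +1 to first 1
Round 2: Ashgrove=21 Fernhollow=9 Hollowpine=17 Juniper=19 → close Juniper (overflow 12)
  19÷3 = 6 each, +1 to first 1
Round 3: Ashgrove=28 Fernhollow=15 Hollowpine=23 → close Hollowpine (overflow 16)
  23÷2 = 11 each, +1 to first 1
Round 4: Ashgrove=40 Fernhollow=26 → close Ashgrove (overflow 27)
  40÷1 = 40 each, +1 to first 0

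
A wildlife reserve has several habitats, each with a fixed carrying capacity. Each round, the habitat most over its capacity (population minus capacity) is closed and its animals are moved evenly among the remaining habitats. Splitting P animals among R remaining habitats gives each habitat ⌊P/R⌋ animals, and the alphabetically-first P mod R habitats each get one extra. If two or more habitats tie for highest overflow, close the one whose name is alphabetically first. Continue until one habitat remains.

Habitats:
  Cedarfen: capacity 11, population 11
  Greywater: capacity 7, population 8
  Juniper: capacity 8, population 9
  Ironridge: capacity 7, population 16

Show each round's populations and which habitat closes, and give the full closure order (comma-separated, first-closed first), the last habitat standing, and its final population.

Round 1: Cedarfen=11 Greywater=8 Ironridge=16 Juniper=9 → close Ironridge (overflow 9)
  16÷3 = 5 each, +1 to first 1
Round 2: Cedarfen=17 Greywater=13 Juniper=14 → close Cedarfen (overflow 6)
  17÷2 = 8 each, +1 to first 1
Round 3: Greywater=22 Juniper=22 → close Greywater (overflow 15)
  22÷1 = 22 each, +1 to first 0

Closure order: Ironridge, Cedarfen, Greywater
Last habitat: Juniper with 44 animals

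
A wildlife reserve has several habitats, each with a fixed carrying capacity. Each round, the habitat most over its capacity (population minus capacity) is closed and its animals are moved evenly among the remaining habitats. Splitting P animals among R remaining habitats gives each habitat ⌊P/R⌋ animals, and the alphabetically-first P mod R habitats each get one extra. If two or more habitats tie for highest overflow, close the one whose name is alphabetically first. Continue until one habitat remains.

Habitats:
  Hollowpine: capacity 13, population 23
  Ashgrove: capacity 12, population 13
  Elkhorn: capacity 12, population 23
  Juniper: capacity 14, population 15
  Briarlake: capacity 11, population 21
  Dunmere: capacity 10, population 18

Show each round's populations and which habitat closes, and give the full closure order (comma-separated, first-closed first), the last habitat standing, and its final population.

Round 1: Ashgrove=13 Briarlake=21 Dunmere=18 Elkhorn=23 Hollowpine=23 Juniper=15 → close Elkhorn (overflow 11)
  23÷5 = 4 each, +1 to first 3
Round 2: Ashgrove=18 Briarlake=26 Dunmere=23 Hollowpine=27 Juniper=19 → close Briarlake (overflow 15)
  26÷4 = 6 each, +1 to first 2
Round 3: Ashgrove=25 Dunmere=30 Hollowpine=33 Juniper=25 → close Dunmere (overflow 20)
  30÷3 = 10 each, +1 to first 0
Round 4: Ashgrove=35 Hollowpine=43 Juniper=35 → close Hollowpine (overflow 30)
  43÷2 = 21 each, +1 to first 1
Round 5: Ashgrove=57 Juniper=56 → close Ashgrove (overflow 45)
  57÷1 = 57 each, +1 to first 0

Closure order: Elkhorn, Briarlake, Dunmere, Hollowpine, Ashgrove
Last habitat: Juniper with 113 animals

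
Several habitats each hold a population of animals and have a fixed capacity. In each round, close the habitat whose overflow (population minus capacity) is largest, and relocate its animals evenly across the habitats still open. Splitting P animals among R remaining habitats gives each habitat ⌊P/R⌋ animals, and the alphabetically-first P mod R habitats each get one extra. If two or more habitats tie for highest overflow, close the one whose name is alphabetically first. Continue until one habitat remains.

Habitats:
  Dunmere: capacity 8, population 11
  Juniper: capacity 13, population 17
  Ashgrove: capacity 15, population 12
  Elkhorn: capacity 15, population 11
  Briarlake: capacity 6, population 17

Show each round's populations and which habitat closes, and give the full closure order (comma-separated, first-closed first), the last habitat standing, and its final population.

Round 1: Ashgrove=12 Briarlake=17 Dunmere=11 Elkhorn=11 Juniper=17 → close Briarlake (overflow 11)
  17÷4 = 4 each, +1 to first 1
Round 2: Ashgrove=17 Dunmere=15 Elkhorn=15 Juniper=21 → close Juniper (overflow 8)
  21÷3 = 7 each, +1 to first 0
Round 3: Ashgrove=24 Dunmere=22 Elkhorn=22 → close Dunmere (overflow 14)
  22÷2 = 11 each, +1 to first 0
Round 4: Ashgrove=35 Elkhorn=33 → close Ashgrove (overflow 20)
  35÷1 = 35 each, +1 to first 0

Closure order: Briarlake, Juniper, Dunmere, Ashgrove
Last habitat: Elkhorn with 68 animals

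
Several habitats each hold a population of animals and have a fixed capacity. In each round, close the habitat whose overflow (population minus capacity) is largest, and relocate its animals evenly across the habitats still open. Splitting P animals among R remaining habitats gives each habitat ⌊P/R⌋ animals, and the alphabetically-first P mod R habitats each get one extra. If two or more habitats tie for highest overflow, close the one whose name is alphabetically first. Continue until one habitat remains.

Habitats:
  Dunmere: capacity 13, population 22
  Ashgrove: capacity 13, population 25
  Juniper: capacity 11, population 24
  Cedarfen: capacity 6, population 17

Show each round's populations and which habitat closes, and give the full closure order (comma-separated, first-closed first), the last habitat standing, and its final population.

Round 1: Ashgrove=25 Cedarfen=17 Dunmere=22 Juniper=24 → close Juniper (overflow 13)
  24÷3 = 8 each, +1 to first 0
Round 2: Ashgrove=33 Cedarfen=25 Dunmere=30 → close Ashgrove (overflow 20)
  33÷2 = 16 each, +1 to first 1
Round 3: Cedarfen=42 Dunmere=46 → close Cedarfen (overflow 36)
  42÷1 = 42 each, +1 to first 0

Closure order: Juniper, Ashgrove, Cedarfen
Last habitat: Dunmere with 88 animals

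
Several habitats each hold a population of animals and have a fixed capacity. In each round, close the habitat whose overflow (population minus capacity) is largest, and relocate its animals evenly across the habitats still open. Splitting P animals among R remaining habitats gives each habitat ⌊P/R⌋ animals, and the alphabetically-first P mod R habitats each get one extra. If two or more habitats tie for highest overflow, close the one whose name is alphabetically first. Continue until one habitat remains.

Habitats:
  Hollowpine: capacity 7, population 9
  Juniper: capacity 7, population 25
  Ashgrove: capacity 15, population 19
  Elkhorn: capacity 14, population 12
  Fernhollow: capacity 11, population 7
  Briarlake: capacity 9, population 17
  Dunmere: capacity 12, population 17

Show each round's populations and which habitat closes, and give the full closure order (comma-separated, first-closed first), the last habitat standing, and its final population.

Closure order: Juniper, Briarlake, Ashgrove, Dunmere, Hollowpine, Elkhorn
Last habitat: Fernhollow with 106 animals

Round 1: Ashgrove=19 Briarlake=17 Dunmere=17 Elkhorn=12 Fernhollow=7 Hollowpine=9 Juniper=25 → close Juniper (overflow 18)
  25÷6 = 4 each, +1 to first 1
Round 2: Ashgrove=24 Briarlake=21 Dunmere=21 Elkhorn=16 Fernhollow=11 Hollowpine=13 → close Briarlake (overflow 12)
  21÷5 = 4 each, +1 to first 1
Round 3: Ashgrove=29 Dunmere=25 Elkhorn=20 Fernhollow=15 Hollowpine=17 → close Ashgrove (overflow 14)
  29÷4 = 7 each, +1 to first 1
Round 4: Dunmere=33 Elkhorn=27 Fernhollow=22 Hollowpine=24 → close Dunmere (overflow 21)
  33÷3 = 11 each, +1 to first 0
Round 5: Elkhorn=38 Fernhollow=33 Hollowpine=35 → close Hollowpine (overflow 28)
  35÷2 = 17 each, +1 to first 1
Round 6: Elkhorn=56 Fernhollow=50 → close Elkhorn (overflow 42)
  56÷1 = 56 each, +1 to first 0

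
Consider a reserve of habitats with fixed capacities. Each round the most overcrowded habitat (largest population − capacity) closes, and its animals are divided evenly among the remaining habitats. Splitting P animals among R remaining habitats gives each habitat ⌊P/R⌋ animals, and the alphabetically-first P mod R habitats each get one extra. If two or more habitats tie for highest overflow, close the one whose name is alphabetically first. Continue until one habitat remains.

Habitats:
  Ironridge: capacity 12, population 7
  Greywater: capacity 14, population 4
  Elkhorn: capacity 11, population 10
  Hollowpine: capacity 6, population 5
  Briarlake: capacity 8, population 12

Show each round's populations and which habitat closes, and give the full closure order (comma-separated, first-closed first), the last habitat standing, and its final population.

Closure order: Briarlake, Elkhorn, Hollowpine, Ironridge
Last habitat: Greywater with 38 animals

Round 1: Briarlake=12 Elkhorn=10 Greywater=4 Hollowpine=5 Ironridge=7 → close Briarlake (overflow 4)
  12÷4 = 3 each, +1 to first 0
Round 2: Elkhorn=13 Greywater=7 Hollowpine=8 Ironridge=10 → close Elkhorn (overflow 2)
  13÷3 = 4 each, +1 to first 1
Round 3: Greywater=12 Hollowpine=12 Ironridge=14 → close Hollowpine (overflow 6)
  12÷2 = 6 each, +1 to first 0
Round 4: Greywater=18 Ironridge=20 → close Ironridge (overflow 8)
  20÷1 = 20 each, +1 to first 0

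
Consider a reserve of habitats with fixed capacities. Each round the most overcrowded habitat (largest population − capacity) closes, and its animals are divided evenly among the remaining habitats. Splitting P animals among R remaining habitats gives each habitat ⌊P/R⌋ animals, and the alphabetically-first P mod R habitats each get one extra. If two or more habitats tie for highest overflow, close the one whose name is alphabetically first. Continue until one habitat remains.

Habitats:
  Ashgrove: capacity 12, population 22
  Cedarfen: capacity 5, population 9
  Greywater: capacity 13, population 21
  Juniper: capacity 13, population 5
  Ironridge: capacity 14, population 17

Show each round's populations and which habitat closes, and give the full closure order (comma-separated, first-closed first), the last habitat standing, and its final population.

Round 1: Ashgrove=22 Cedarfen=9 Greywater=21 Ironridge=17 Juniper=5 → close Ashgrove (overflow 10)
  22÷4 = 5 each, +1 to first 2
Round 2: Cedarfen=15 Greywater=27 Ironridge=22 Juniper=10 → close Greywater (overflow 14)
  27÷3 = 9 each, +1 to first 0
Round 3: Cedarfen=24 Ironridge=31 Juniper=19 → close Cedarfen (overflow 19)
  24÷2 = 12 each, +1 to first 0
Round 4: Ironridge=43 Juniper=31 → close Ironridge (overflow 29)
  43÷1 = 43 each, +1 to first 0

Closure order: Ashgrove, Greywater, Cedarfen, Ironridge
Last habitat: Juniper with 74 animals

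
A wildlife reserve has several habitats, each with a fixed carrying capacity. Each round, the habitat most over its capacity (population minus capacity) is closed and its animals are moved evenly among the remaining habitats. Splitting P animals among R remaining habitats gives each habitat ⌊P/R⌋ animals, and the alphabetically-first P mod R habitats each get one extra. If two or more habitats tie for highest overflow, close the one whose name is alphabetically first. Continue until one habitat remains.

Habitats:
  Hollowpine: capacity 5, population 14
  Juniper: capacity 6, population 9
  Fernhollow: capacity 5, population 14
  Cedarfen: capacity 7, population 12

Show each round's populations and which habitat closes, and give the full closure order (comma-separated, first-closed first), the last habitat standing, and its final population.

Round 1: Cedarfen=12 Fernhollow=14 Hollowpine=14 Juniper=9 → close Fernhollow (overflow 9)
  14÷3 = 4 each, +1 to first 2
Round 2: Cedarfen=17 Hollowpine=19 Juniper=13 → close Hollowpine (overflow 14)
  19÷2 = 9 each, +1 to first 1
Round 3: Cedarfen=27 Juniper=22 → close Cedarfen (overflow 20)
  27÷1 = 27 each, +1 to first 0

Closure order: Fernhollow, Hollowpine, Cedarfen
Last habitat: Juniper with 49 animals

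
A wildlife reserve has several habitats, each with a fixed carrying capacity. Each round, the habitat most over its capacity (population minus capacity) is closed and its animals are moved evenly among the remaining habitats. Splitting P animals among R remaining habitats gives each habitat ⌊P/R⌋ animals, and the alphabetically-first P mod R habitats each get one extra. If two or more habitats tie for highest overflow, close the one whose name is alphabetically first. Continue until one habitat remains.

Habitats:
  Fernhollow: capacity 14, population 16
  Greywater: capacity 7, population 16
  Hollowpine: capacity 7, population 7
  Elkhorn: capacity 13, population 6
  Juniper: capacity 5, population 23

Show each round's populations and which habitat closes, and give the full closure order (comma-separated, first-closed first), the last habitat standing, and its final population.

Closure order: Juniper, Greywater, Fernhollow, Hollowpine
Last habitat: Elkhorn with 68 animals

Round 1: Elkhorn=6 Fernhollow=16 Greywater=16 Hollowpine=7 Juniper=23 → close Juniper (overflow 18)
  23÷4 = 5 each, +1 to first 3
Round 2: Elkhorn=12 Fernhollow=22 Greywater=22 Hollowpine=12 → close Greywater (overflow 15)
  22÷3 = 7 each, +1 to first 1
Round 3: Elkhorn=20 Fernhollow=29 Hollowpine=19 → close Fernhollow (overflow 15)
  29÷2 = 14 each, +1 to first 1
Round 4: Elkhorn=35 Hollowpine=33 → close Hollowpine (overflow 26)
  33÷1 = 33 each, +1 to first 0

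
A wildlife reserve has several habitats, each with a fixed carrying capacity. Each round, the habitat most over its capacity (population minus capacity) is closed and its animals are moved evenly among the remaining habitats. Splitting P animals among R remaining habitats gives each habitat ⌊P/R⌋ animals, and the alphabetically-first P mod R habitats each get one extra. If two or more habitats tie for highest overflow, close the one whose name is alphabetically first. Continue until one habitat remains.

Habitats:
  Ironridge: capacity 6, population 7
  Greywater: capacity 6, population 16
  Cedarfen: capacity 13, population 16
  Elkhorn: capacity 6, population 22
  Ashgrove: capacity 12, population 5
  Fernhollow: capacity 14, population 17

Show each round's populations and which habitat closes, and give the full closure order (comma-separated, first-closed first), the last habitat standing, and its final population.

Round 1: Ashgrove=5 Cedarfen=16 Elkhorn=22 Fernhollow=17 Greywater=16 Ironridge=7 → close Elkhorn (overflow 16)
  22÷5 = 4 each, +1 to first 2
Round 2: Ashgrove=10 Cedarfen=21 Fernhollow=21 Greywater=20 Ironridge=11 → close Greywater (overflow 14)
  20÷4 = 5 each, +1 to first 0
Round 3: Ashgrove=15 Cedarfen=26 Fernhollow=26 Ironridge=16 → close Cedarfen (overflow 13)
  26÷3 = 8 each, +1 to first 2
Round 4: Ashgrove=24 Fernhollow=35 Ironridge=24 → close Fernhollow (overflow 21)
  35÷2 = 17 each, +1 to first 1
Round 5: Ashgrove=42 Ironridge=41 → close Ironridge (overflow 35)
  41÷1 = 41 each, +1 to first 0

Closure order: Elkhorn, Greywater, Cedarfen, Fernhollow, Ironridge
Last habitat: Ashgrove with 83 animals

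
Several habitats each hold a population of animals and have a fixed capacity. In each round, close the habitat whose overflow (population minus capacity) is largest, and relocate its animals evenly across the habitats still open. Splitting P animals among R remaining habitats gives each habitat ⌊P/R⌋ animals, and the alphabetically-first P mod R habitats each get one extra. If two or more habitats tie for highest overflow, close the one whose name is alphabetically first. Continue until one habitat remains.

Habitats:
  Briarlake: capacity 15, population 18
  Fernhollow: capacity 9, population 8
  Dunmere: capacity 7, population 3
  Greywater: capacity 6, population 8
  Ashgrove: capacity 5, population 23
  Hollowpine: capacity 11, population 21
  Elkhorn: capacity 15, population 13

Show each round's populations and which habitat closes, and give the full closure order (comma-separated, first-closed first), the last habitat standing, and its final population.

Round 1: Ashgrove=23 Briarlake=18 Dunmere=3 Elkhorn=13 Fernhollow=8 Greywater=8 Hollowpine=21 → close Ashgrove (overflow 18)
  23÷6 = 3 each, +1 to first 5
Round 2: Briarlake=22 Dunmere=7 Elkhorn=17 Fernhollow=12 Greywater=12 Hollowpine=24 → close Hollowpine (overflow 13)
  24÷5 = 4 each, +1 to first 4
Round 3: Briarlake=27 Dunmere=12 Elkhorn=22 Fernhollow=17 Greywater=16 → close Briarlake (overflow 12)
  27÷4 = 6 each, +1 to first 3
Round 4: Dunmere=19 Elkhorn=29 Fernhollow=24 Greywater=22 → close Greywater (overflow 16)
  22÷3 = 7 each, +1 to first 1
Round 5: Dunmere=27 Elkhorn=36 Fernhollow=31 → close Fernhollow (overflow 22)
  31÷2 = 15 each, +1 to first 1
Round 6: Dunmere=43 Elkhorn=51 → close Dunmere (overflow 36)
  43÷1 = 43 each, +1 to first 0

Closure order: Ashgrove, Hollowpine, Briarlake, Greywater, Fernhollow, Dunmere
Last habitat: Elkhorn with 94 animals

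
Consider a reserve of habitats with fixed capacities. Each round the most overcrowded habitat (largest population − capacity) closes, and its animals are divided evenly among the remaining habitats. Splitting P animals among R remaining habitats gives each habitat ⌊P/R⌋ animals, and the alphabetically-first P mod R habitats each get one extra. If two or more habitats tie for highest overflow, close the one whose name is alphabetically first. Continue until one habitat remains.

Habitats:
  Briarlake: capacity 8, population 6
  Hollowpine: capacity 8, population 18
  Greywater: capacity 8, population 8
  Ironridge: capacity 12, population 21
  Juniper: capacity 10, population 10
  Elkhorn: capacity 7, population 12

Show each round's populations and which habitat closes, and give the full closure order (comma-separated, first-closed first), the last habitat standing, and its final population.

Round 1: Briarlake=6 Elkhorn=12 Greywater=8 Hollowpine=18 Ironridge=21 Juniper=10 → close Hollowpine (overflow 10)
  18÷5 = 3 each, +1 to first 3
Round 2: Briarlake=10 Elkhorn=16 Greywater=12 Ironridge=24 Juniper=13 → close Ironridge (overflow 12)
  24÷4 = 6 each, +1 to first 0
Round 3: Briarlake=16 Elkhorn=22 Greywater=18 Juniper=19 → close Elkhorn (overflow 15)
  22÷3 = 7 each, +1 to first 1
Round 4: Briarlake=24 Greywater=25 Juniper=26 → close Greywater (overflow 17)
  25÷2 = 12 each, +1 to first 1
Round 5: Briarlake=37 Juniper=38 → close Briarlake (overflow 29)
  37÷1 = 37 each, +1 to first 0

Closure order: Hollowpine, Ironridge, Elkhorn, Greywater, Briarlake
Last habitat: Juniper with 75 animals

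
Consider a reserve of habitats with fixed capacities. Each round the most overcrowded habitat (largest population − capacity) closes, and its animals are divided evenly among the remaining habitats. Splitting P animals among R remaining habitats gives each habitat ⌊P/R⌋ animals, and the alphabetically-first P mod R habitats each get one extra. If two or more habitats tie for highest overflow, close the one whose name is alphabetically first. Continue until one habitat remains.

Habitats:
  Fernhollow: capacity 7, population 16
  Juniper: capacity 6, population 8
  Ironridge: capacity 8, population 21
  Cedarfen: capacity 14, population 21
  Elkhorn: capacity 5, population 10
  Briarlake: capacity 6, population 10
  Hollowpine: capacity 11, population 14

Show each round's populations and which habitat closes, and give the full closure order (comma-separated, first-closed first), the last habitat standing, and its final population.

Closure order: Ironridge, Fernhollow, Cedarfen, Briarlake, Elkhorn, Hollowpine
Last habitat: Juniper with 100 animals

Round 1: Briarlake=10 Cedarfen=21 Elkhorn=10 Fernhollow=16 Hollowpine=14 Ironridge=21 Juniper=8 → close Ironridge (overflow 13)
  21÷6 = 3 each, +1 to first 3
Round 2: Briarlake=14 Cedarfen=25 Elkhorn=14 Fernhollow=19 Hollowpine=17 Juniper=11 → close Fernhollow (overflow 12)
  19÷5 = 3 each, +1 to first 4
Round 3: Briarlake=18 Cedarfen=29 Elkhorn=18 Hollowpine=21 Juniper=14 → close Cedarfen (overflow 15)
  29÷4 = 7 each, +1 to first 1
Round 4: Briarlake=26 Elkhorn=25 Hollowpine=28 Juniper=21 → close Briarlake (overflow 20)
  26÷3 = 8 each, +1 to first 2
Round 5: Elkhorn=34 Hollowpine=37 Juniper=29 → close Elkhorn (overflow 29)
  34÷2 = 17 each, +1 to first 0
Round 6: Hollowpine=54 Juniper=46 → close Hollowpine (overflow 43)
  54÷1 = 54 each, +1 to first 0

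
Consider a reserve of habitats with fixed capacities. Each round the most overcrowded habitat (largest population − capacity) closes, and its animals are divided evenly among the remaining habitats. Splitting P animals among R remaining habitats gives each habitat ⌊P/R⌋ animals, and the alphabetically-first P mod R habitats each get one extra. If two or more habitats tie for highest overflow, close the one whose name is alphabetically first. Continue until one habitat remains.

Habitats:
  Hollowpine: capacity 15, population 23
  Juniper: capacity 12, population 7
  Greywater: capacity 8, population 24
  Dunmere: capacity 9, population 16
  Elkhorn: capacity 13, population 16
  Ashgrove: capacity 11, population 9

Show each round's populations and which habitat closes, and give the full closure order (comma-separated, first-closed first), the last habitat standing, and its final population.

Closure order: Greywater, Hollowpine, Dunmere, Elkhorn, Ashgrove
Last habitat: Juniper with 95 animals

Round 1: Ashgrove=9 Dunmere=16 Elkhorn=16 Greywater=24 Hollowpine=23 Juniper=7 → close Greywater (overflow 16)
  24÷5 = 4 each, +1 to first 4
Round 2: Ashgrove=14 Dunmere=21 Elkhorn=21 Hollowpine=28 Juniper=11 → close Hollowpine (overflow 13)
  28÷4 = 7 each, +1 to first 0
Round 3: Ashgrove=21 Dunmere=28 Elkhorn=28 Juniper=18 → close Dunmere (overflow 19)
  28÷3 = 9 each, +1 to first 1
Round 4: Ashgrove=31 Elkhorn=37 Juniper=27 → close Elkhorn (overflow 24)
  37÷2 = 18 each, +1 to first 1
Round 5: Ashgrove=50 Juniper=45 → close Ashgrove (overflow 39)
  50÷1 = 50 each, +1 to first 0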